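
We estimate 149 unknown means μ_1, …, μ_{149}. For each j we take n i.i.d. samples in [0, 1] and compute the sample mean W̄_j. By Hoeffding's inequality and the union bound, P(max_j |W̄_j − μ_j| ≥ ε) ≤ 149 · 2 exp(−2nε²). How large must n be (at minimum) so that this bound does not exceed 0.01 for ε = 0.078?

Need 2·149·exp(−2nε²) ≤ 0.01, i.e. exp(−2nε²) ≤ 0.01/298.
So 2nε² ≥ ln(298/0.01) = 10.302264.
Hence n ≥ 10.302264/(2·0.078²) = 846.669.
The smallest integer n is 847.

847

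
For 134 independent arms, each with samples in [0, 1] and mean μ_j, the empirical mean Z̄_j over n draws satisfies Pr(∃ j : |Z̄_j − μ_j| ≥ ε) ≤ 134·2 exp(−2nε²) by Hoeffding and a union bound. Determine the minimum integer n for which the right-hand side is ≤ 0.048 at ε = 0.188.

123

Need 2·134·exp(−2nε²) ≤ 0.048, i.e. exp(−2nε²) ≤ 0.048/268.
So 2nε² ≥ ln(268/0.048) = 8.627541.
Hence n ≥ 8.627541/(2·0.188²) = 122.051.
The smallest integer n is 123.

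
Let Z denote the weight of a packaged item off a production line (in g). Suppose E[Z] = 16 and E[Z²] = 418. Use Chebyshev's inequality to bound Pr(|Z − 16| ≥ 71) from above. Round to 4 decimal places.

0.0321

Var(Z) = E[Z²] − (E[Z])² = 418 − 256 = 162.
Chebyshev's inequality: Pr(|Z − μ| ≥ t) ≤ Var(Z)/t² = 162/5041 = 0.0321.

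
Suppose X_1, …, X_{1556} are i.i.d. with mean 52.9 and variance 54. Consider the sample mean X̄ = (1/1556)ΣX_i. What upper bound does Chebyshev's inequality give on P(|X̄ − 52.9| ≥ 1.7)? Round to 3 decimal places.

0.012

Var(X̄) = Var(X_i)/n = 54/1556 = 0.034704.
Chebyshev: P(|X̄ − 52.9| ≥ 1.7) ≤ Var(X̄)/(1.7)² = 54/(1556·1.7²) = 0.0120.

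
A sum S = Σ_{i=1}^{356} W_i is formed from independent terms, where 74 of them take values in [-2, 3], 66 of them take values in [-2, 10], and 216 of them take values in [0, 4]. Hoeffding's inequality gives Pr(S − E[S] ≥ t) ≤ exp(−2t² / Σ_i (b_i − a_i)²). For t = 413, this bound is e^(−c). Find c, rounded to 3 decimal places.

23.034

Σ(b_i − a_i)² = 74·5² + 66·12² + 216·4² = 14810.
c = 2t² / 14810 = 2·413² / 14810 = 23.0343.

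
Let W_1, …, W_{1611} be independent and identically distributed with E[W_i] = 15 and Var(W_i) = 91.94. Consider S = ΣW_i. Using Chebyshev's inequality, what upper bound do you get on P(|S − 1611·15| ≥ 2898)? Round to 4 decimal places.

Var(S) = n·Var(W_i) = 1611·91.94 = 148115.34.
Chebyshev: P(|S − 1611·15| ≥ 2898) ≤ Var(S)/2898² = 148115.34/8398404 = 0.0176.

0.0176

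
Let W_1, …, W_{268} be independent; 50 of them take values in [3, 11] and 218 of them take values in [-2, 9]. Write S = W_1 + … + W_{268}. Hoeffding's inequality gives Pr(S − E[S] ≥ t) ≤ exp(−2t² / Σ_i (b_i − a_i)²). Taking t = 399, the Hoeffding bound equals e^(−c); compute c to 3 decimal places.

10.765

Σ(b_i − a_i)² = 50·8² + 218·11² = 29578.
c = 2t² / 29578 = 2·399² / 29578 = 10.7648.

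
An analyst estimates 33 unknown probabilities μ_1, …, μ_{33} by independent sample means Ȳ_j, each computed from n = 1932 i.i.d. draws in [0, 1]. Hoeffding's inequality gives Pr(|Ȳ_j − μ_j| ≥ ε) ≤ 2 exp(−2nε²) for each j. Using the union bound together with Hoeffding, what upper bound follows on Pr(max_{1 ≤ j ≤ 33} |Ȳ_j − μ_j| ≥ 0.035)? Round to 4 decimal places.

0.5806

Per-experiment Hoeffding bound: 2·exp(−2·1932·0.035²) = 2·exp(−4.73340) = 0.017593.
Union bound over 33 events: 33·0.017593 = 0.58057.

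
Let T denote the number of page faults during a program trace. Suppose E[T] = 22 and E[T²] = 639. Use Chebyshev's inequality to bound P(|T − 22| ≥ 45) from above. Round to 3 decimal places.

0.077

Var(T) = E[T²] − (E[T])² = 639 − 484 = 155.
Chebyshev's inequality: P(|T − μ| ≥ t) ≤ Var(T)/t² = 155/2025 = 0.0765.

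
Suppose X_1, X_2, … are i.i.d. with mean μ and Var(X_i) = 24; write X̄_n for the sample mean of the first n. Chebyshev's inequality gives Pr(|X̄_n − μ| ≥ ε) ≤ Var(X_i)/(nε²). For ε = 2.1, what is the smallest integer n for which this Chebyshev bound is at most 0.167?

Require 24/(n·2.1²) ≤ 0.167, i.e. n ≥ 24/(0.167·2.1²) = 32.588.
The smallest integer n is 33.

33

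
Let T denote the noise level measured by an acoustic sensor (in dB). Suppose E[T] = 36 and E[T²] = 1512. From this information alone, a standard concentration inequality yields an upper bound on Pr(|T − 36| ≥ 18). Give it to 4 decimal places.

0.6667

The first two moments determine the variance, so Chebyshev's inequality is the sharpest standard bound available.
Var(T) = E[T²] − (E[T])² = 1512 − 1296 = 216.
Chebyshev's inequality: Pr(|T − μ| ≥ t) ≤ Var(T)/t² = 216/324 = 0.6667.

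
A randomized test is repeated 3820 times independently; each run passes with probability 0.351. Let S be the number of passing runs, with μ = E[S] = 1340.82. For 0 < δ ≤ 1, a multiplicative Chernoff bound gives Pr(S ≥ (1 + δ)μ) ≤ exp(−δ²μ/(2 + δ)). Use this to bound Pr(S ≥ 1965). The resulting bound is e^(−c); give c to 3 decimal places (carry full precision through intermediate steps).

Write 1965 = (1 + δ)μ, so δ = 1965/1340.82 − 1 = 0.4655211…
Then the exponent is δ²μ/(2 + δ) = (1965 − μ)² / (μ·(2 + δ)) = 117.852960.

117.853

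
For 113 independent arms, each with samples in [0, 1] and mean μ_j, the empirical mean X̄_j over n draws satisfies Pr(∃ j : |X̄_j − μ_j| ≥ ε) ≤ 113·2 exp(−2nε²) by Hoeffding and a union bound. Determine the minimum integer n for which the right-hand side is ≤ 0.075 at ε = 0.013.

Need 2·113·exp(−2nε²) ≤ 0.075, i.e. exp(−2nε²) ≤ 0.075/226.
So 2nε² ≥ ln(226/0.075) = 8.010802.
Hence n ≥ 8.010802/(2·0.013²) = 23700.598.
The smallest integer n is 23701.

23701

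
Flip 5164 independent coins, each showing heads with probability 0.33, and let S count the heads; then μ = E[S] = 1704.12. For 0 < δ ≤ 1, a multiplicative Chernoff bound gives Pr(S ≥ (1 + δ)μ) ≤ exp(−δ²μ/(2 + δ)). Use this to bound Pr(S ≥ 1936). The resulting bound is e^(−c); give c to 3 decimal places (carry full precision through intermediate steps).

14.771

Write 1936 = (1 + δ)μ, so δ = 1936/1704.12 − 1 = 0.1360702…
Then the exponent is δ²μ/(2 + δ) = (1936 − μ)² / (μ·(2 + δ)) = 14.771033.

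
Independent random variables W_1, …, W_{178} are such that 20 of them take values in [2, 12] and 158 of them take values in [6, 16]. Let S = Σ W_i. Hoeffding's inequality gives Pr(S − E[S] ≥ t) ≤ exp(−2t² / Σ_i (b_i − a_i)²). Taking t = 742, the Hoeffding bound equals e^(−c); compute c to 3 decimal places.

Σ(b_i − a_i)² = 20·10² + 158·10² = 17800.
c = 2t² / 17800 = 2·742² / 17800 = 61.8611.

61.861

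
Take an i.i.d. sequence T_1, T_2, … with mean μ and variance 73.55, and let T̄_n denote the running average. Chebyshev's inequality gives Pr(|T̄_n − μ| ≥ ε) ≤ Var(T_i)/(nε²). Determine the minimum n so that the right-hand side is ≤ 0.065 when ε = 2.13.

Require 73.55/(n·2.13²) ≤ 0.065, i.e. n ≥ 73.55/(0.065·2.13²) = 249.408.
The smallest integer n is 250.

250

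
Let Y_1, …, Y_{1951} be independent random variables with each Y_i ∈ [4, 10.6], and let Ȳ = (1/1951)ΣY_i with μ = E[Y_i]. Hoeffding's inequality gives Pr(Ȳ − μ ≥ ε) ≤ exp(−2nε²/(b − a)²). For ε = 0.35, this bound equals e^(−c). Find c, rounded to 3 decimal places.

10.973

c = 2nε²/(b − a)² = 2·1951·0.35² / 6.6² = 10.9733.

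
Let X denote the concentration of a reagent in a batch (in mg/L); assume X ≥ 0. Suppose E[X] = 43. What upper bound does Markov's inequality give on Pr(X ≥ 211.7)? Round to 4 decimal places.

0.2031

Markov's inequality: for a non-negative random variable, Pr(X ≥ a) ≤ E[X]/a.
Here E[X] = 43 and a = 211.7, so the bound is 43/211.7 = 0.2031.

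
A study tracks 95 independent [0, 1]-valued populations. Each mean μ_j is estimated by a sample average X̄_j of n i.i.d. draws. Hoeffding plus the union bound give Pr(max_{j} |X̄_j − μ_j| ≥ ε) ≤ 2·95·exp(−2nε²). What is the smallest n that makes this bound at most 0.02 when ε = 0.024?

Need 2·95·exp(−2nε²) ≤ 0.02, i.e. exp(−2nε²) ≤ 0.02/190.
So 2nε² ≥ ln(190/0.02) = 9.159047.
Hence n ≥ 9.159047/(2·0.024²) = 7950.562.
The smallest integer n is 7951.

7951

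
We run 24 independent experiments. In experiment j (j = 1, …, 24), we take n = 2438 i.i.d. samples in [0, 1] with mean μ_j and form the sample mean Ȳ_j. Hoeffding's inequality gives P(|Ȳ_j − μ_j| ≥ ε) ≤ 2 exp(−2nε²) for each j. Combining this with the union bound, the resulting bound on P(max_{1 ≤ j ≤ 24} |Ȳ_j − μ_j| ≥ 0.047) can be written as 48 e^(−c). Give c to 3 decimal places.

Union bound over the 24 events: P(max_{1 ≤ j ≤ 24} |Ȳ_j − μ_j| ≥ 0.047) ≤ 24·2·exp(−2nε²) = 48 exp(−2·2438·0.047²).
So c = 2·2438·0.047² = 10.7711.

10.771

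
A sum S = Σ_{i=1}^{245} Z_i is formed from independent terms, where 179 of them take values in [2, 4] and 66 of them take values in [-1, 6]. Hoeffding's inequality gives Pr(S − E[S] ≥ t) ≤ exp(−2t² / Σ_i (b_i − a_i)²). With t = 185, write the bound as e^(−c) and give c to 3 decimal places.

17.329

Σ(b_i − a_i)² = 179·2² + 66·7² = 3950.
c = 2t² / 3950 = 2·185² / 3950 = 17.3291.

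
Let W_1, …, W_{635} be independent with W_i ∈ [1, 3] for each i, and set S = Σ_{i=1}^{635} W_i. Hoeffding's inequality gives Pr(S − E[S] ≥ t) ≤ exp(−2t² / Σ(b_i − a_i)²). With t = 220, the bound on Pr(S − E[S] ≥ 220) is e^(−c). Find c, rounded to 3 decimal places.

Σ(b_i − a_i)² = 635·(2)² = 2540.
c = 2t²/2540 = 2·220²/2540 = 38.1102.

38.110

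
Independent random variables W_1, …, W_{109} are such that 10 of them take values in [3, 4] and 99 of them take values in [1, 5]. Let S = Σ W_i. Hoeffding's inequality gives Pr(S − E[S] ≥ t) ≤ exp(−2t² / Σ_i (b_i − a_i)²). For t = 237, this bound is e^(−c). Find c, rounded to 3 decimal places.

Σ(b_i − a_i)² = 10·1² + 99·4² = 1594.
c = 2t² / 1594 = 2·237² / 1594 = 70.4755.

70.476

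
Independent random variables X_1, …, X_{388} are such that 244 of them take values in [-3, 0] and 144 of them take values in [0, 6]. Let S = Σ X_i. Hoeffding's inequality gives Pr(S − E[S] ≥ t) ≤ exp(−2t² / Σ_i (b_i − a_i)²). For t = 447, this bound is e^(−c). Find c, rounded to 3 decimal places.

54.149

Σ(b_i − a_i)² = 244·3² + 144·6² = 7380.
c = 2t² / 7380 = 2·447² / 7380 = 54.1488.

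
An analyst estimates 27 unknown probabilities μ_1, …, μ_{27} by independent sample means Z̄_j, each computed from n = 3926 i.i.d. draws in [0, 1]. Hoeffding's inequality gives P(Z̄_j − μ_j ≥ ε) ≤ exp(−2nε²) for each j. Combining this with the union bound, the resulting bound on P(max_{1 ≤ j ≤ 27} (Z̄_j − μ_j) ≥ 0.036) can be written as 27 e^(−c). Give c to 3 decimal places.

Union bound over the 27 events: P(max_{1 ≤ j ≤ 27} (Z̄_j − μ_j) ≥ 0.036) ≤ 27·exp(−2nε²) = 27 exp(−2·3926·0.036²).
So c = 2·3926·0.036² = 10.1762.

10.176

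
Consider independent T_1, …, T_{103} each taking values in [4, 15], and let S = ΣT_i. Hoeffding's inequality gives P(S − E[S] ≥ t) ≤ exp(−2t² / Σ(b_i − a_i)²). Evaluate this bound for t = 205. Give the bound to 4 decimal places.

0.0012

Σ(b_i − a_i)² = 103·(11)² = 12463.
Exponent = 2·205²/12463 = 6.7440.
Bound = exp(−6.7440) = 0.00118.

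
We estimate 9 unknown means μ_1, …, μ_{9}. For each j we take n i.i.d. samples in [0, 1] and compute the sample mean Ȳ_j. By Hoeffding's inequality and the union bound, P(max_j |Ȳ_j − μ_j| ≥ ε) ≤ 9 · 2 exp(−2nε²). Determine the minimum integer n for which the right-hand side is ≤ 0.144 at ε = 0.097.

257

Need 2·9·exp(−2nε²) ≤ 0.144, i.e. exp(−2nε²) ≤ 0.144/18.
So 2nε² ≥ ln(18/0.144) = 4.828314.
Hence n ≥ 4.828314/(2·0.097²) = 256.580.
The smallest integer n is 257.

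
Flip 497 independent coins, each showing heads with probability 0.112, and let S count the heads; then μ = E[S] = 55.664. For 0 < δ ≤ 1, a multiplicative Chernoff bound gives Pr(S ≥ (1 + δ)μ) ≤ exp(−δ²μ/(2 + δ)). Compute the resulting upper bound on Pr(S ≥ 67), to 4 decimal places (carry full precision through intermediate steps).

0.3508

Write 67 = (1 + δ)μ, so δ = 67/55.664 − 1 = 0.2036505…
Then the exponent is δ²μ/(2 + δ) = (67 − μ)² / (μ·(2 + δ)) = 1.047617.
Bound = exp(−1.047617) = 0.35077.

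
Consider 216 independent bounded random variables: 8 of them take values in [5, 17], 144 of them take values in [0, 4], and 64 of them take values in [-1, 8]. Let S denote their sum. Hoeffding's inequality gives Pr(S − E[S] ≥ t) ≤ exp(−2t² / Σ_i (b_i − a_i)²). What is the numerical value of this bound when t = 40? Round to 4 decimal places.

0.6905

Σ(b_i − a_i)² = 8·12² + 144·4² + 64·9² = 8640.
Exponent = 2·40² / 8640 = 0.37037.
Bound = exp(−0.37037) = 0.69048.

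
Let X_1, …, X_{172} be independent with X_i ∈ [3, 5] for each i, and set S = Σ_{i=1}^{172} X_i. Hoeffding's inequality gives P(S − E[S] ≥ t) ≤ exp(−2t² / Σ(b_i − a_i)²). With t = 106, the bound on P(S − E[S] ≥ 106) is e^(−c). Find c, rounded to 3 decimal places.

Σ(b_i − a_i)² = 172·(2)² = 688.
c = 2t²/688 = 2·106²/688 = 32.6628.

32.663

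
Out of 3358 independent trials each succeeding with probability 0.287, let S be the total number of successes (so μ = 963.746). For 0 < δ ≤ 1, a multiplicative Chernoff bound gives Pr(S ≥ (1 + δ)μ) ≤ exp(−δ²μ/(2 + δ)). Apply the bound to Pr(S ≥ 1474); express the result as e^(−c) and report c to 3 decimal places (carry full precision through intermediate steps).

106.803

Write 1474 = (1 + δ)μ, so δ = 1474/963.746 − 1 = 0.5294486…
Then the exponent is δ²μ/(2 + δ) = (1474 − μ)² / (μ·(2 + δ)) = 106.803229.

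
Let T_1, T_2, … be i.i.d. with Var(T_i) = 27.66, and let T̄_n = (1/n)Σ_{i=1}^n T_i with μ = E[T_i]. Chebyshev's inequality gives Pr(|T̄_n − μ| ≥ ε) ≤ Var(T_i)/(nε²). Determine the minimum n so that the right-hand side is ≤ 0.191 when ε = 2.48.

24

Require 27.66/(n·2.48²) ≤ 0.191, i.e. n ≥ 27.66/(0.191·2.48²) = 23.546.
The smallest integer n is 24.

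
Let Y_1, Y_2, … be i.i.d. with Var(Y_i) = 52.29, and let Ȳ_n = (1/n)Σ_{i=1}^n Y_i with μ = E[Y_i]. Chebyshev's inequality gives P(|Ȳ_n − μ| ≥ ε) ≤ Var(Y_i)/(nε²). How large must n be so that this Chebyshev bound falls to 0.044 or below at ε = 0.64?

2902

Require 52.29/(n·0.64²) ≤ 0.044, i.e. n ≥ 52.29/(0.044·0.64²) = 2901.389.
The smallest integer n is 2902.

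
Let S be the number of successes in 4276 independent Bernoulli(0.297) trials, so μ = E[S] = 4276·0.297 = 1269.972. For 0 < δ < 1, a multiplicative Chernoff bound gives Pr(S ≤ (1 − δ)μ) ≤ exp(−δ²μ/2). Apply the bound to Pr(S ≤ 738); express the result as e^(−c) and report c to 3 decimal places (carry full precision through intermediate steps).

111.417

Write 738 = (1 − δ)μ, so δ = 1 − 738/1269.972 = 0.4188848…
Then the exponent is δ²μ/2 = (μ − 738)²/(2μ) = 111.417499.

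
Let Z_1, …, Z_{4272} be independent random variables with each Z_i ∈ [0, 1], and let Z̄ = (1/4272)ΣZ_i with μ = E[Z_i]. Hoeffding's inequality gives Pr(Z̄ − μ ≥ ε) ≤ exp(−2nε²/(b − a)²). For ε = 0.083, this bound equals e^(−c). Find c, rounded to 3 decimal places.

58.860

c = 2nε²/(b − a)² = 2·4272·0.083² / 1² = 58.8596.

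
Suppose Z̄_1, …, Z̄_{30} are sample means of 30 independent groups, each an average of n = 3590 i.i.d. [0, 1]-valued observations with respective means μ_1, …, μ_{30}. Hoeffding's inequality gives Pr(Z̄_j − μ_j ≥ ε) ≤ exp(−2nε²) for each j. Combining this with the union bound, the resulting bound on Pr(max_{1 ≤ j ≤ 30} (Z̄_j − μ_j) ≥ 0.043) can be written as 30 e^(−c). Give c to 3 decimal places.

13.276

Union bound over the 30 events: Pr(max_{1 ≤ j ≤ 30} (Z̄_j − μ_j) ≥ 0.043) ≤ 30·exp(−2nε²) = 30 exp(−2·3590·0.043²).
So c = 2·3590·0.043² = 13.2758.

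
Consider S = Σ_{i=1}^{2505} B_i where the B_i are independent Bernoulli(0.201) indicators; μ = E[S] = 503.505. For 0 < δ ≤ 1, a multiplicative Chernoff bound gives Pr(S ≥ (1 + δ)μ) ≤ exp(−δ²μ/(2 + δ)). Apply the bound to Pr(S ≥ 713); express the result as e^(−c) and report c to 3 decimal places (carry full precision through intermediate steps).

Write 713 = (1 + δ)μ, so δ = 713/503.505 − 1 = 0.4160733…
Then the exponent is δ²μ/(2 + δ) = (713 − μ)² / (μ·(2 + δ)) = 36.077250.

36.077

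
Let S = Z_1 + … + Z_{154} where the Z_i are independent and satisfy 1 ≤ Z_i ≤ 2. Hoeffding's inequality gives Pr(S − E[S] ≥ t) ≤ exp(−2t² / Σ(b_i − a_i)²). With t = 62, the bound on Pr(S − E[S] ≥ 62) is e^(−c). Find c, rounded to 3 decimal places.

Σ(b_i − a_i)² = 154·(1)² = 154.
c = 2t²/154 = 2·62²/154 = 49.9221.

49.922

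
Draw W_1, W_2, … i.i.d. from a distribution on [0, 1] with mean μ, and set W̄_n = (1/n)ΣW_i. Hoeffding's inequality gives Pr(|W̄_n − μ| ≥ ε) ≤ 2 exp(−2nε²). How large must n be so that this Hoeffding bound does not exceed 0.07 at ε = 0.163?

64

Require 2·exp(−2nε²) ≤ 0.07, i.e. 2nε² ≥ ln(2/0.07) = 3.352407.
So n ≥ 3.352407 / (2·0.163²) = 63.089.
The smallest integer n is 64.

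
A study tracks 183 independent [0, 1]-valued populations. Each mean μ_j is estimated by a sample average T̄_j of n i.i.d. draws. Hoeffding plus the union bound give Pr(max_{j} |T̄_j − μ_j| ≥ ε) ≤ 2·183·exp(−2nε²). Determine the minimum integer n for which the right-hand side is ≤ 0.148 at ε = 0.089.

494

Need 2·183·exp(−2nε²) ≤ 0.148, i.e. exp(−2nε²) ≤ 0.148/366.
So 2nε² ≥ ln(366/0.148) = 7.813176.
Hence n ≥ 7.813176/(2·0.089²) = 493.194.
The smallest integer n is 494.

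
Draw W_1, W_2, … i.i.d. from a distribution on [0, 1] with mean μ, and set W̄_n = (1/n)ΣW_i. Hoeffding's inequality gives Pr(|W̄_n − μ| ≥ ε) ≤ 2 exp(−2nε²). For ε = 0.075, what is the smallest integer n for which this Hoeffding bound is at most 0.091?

275

Require 2·exp(−2nε²) ≤ 0.091, i.e. 2nε² ≥ ln(2/0.091) = 3.090043.
So n ≥ 3.090043 / (2·0.075²) = 274.670.
The smallest integer n is 275.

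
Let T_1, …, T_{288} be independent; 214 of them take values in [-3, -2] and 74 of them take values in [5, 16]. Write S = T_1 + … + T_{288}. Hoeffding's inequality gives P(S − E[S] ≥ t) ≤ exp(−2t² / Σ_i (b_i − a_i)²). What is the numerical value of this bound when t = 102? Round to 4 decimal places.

0.1034

Σ(b_i − a_i)² = 214·1² + 74·11² = 9168.
Exponent = 2·102² / 9168 = 2.26963.
Bound = exp(−2.26963) = 0.10335.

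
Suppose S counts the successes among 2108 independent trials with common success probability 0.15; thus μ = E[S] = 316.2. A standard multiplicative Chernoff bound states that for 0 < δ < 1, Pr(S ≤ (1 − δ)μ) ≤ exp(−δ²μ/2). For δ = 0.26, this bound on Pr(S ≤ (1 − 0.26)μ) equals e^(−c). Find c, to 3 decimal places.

10.688

c = δ²μ/2 = 0.26²·316.2/2 = 10.6876.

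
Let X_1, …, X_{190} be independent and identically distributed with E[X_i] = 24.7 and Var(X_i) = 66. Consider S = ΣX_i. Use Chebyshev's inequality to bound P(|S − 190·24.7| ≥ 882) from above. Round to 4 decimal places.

Var(S) = n·Var(X_i) = 190·66 = 12540.
Chebyshev: P(|S − 190·24.7| ≥ 882) ≤ Var(S)/882² = 12540/777924 = 0.0161.

0.0161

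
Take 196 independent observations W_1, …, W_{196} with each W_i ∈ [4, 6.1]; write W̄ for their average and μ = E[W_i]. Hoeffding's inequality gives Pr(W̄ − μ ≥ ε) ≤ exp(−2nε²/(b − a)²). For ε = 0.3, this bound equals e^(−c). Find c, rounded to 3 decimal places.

c = 2nε²/(b − a)² = 2·196·0.3² / 2.1² = 8.0000.

8.000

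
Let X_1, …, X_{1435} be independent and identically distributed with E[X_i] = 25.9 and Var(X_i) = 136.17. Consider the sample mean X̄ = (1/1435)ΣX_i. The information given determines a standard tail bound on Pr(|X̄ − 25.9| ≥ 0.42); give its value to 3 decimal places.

0.538

With mean and variance of each term known, Chebyshev's inequality bounds the deviation of the sum (or sample mean).
Var(X̄) = Var(X_i)/n = 136.17/1435 = 0.094892.
Chebyshev: Pr(|X̄ − 25.9| ≥ 0.42) ≤ Var(X̄)/(0.42)² = 136.17/(1435·0.42²) = 0.5379.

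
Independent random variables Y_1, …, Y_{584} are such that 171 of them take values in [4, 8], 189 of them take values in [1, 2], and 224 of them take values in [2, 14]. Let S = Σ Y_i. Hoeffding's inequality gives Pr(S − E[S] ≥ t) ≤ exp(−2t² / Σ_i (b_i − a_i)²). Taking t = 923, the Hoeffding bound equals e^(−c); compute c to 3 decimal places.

48.431

Σ(b_i − a_i)² = 171·4² + 189·1² + 224·12² = 35181.
c = 2t² / 35181 = 2·923² / 35181 = 48.4312.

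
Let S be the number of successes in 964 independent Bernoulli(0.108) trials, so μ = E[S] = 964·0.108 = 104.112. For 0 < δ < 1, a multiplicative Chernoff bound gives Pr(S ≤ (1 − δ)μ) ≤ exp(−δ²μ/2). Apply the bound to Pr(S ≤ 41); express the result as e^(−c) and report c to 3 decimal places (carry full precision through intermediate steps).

19.129

Write 41 = (1 − δ)μ, so δ = 1 − 41/104.112 = 0.6061933…
Then the exponent is δ²μ/2 = (μ − 41)²/(2μ) = 19.129037.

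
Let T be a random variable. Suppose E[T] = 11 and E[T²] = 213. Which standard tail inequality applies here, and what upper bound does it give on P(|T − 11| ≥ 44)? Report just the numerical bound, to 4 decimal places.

The first two moments determine the variance, so Chebyshev's inequality is the sharpest standard bound available.
Var(T) = E[T²] − (E[T])² = 213 − 121 = 92.
Chebyshev's inequality: P(|T − μ| ≥ t) ≤ Var(T)/t² = 92/1936 = 0.0475.

0.0475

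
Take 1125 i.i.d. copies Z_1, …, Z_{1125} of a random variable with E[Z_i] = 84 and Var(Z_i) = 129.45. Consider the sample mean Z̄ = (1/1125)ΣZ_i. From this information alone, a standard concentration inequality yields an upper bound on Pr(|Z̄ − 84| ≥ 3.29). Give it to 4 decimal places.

With mean and variance of each term known, Chebyshev's inequality bounds the deviation of the sum (or sample mean).
Var(Z̄) = Var(Z_i)/n = 129.45/1125 = 0.11507.
Chebyshev: Pr(|Z̄ − 84| ≥ 3.29) ≤ Var(Z̄)/(3.29)² = 129.45/(1125·3.29²) = 0.0106.

0.0106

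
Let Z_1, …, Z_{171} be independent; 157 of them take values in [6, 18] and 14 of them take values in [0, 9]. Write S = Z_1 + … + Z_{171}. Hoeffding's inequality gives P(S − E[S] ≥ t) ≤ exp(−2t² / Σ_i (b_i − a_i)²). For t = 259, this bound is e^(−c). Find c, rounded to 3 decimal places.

5.651

Σ(b_i − a_i)² = 157·12² + 14·9² = 23742.
c = 2t² / 23742 = 2·259² / 23742 = 5.6508.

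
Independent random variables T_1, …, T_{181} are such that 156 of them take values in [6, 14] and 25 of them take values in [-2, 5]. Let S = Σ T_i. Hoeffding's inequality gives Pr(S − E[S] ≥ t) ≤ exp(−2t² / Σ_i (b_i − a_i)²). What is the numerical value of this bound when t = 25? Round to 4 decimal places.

Σ(b_i − a_i)² = 156·8² + 25·7² = 11209.
Exponent = 2·25² / 11209 = 0.11152.
Bound = exp(−0.11152) = 0.89448.

0.8945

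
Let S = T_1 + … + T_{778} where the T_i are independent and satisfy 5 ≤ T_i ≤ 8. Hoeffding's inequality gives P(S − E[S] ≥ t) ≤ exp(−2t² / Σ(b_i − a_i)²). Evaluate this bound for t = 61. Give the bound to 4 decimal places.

0.3455

Σ(b_i − a_i)² = 778·(3)² = 7002.
Exponent = 2·61²/7002 = 1.0628.
Bound = exp(−1.0628) = 0.34547.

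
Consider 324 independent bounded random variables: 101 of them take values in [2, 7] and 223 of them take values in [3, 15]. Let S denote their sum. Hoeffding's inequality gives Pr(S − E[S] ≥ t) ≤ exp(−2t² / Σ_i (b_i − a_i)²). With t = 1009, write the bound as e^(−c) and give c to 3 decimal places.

Σ(b_i − a_i)² = 101·5² + 223·12² = 34637.
c = 2t² / 34637 = 2·1009² / 34637 = 58.7857.

58.786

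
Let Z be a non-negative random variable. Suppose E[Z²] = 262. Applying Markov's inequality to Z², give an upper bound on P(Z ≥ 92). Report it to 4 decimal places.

0.0310

Since Z ≥ 0, the event {Z ≥ 92} is the same as {Z² ≥ 8464}.
Markov's inequality applied to Z² gives P(Z² ≥ 8464) ≤ E[Z²]/8464 = 262/8464 = 0.0310.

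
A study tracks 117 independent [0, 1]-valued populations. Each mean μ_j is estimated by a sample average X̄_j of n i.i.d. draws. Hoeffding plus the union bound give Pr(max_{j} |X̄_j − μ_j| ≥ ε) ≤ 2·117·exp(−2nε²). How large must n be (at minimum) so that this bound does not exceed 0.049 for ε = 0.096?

Need 2·117·exp(−2nε²) ≤ 0.049, i.e. exp(−2nε²) ≤ 0.049/234.
So 2nε² ≥ ln(234/0.049) = 8.471256.
Hence n ≥ 8.471256/(2·0.096²) = 459.595.
The smallest integer n is 460.

460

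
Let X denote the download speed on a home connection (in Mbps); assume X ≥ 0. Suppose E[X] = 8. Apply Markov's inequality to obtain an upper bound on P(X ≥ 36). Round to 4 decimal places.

0.2222

Markov's inequality: for a non-negative random variable, P(X ≥ a) ≤ E[X]/a.
Here E[X] = 8 and a = 36, so the bound is 8/36 = 0.2222.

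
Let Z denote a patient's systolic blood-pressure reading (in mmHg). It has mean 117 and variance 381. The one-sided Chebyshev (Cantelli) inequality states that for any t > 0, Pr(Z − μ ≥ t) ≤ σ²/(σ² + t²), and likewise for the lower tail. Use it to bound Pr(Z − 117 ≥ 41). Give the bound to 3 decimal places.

Here σ² = 381 and t = 41, so σ² + t² = 2062.
Cantelli's bound: 381/2062 = 0.1848.

0.185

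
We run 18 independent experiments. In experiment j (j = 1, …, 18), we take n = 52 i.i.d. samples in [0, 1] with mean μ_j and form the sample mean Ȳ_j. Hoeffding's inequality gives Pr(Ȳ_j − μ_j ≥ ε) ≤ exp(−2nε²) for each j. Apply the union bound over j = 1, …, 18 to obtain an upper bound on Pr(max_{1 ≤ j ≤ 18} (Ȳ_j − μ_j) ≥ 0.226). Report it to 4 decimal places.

0.0888

Per-experiment Hoeffding bound: exp(−2·52·0.226²) = exp(−5.31190) = 0.0049325.
Union bound over 18 events: 18·0.0049325 = 0.08879.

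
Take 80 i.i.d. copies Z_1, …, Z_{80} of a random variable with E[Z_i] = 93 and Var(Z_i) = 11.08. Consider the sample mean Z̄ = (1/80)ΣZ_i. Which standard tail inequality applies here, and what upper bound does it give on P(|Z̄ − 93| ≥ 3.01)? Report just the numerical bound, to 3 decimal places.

0.015

With mean and variance of each term known, Chebyshev's inequality bounds the deviation of the sum (or sample mean).
Var(Z̄) = Var(Z_i)/n = 11.08/80 = 0.1385.
Chebyshev: P(|Z̄ − 93| ≥ 3.01) ≤ Var(Z̄)/(3.01)² = 11.08/(80·3.01²) = 0.0153.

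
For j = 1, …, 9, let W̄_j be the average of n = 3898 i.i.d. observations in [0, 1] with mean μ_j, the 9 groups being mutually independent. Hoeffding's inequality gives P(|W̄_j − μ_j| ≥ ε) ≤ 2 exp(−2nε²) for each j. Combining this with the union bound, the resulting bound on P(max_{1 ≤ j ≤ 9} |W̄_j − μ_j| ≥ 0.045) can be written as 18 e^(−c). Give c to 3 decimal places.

Union bound over the 9 events: P(max_{1 ≤ j ≤ 9} |W̄_j − μ_j| ≥ 0.045) ≤ 9·2·exp(−2nε²) = 18 exp(−2·3898·0.045²).
So c = 2·3898·0.045² = 15.7869.

15.787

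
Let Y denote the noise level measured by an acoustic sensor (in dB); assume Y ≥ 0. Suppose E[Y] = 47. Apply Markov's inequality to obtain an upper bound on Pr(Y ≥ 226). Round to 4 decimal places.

0.2080

Markov's inequality: for a non-negative random variable, Pr(Y ≥ a) ≤ E[Y]/a.
Here E[Y] = 47 and a = 226, so the bound is 47/226 = 0.2080.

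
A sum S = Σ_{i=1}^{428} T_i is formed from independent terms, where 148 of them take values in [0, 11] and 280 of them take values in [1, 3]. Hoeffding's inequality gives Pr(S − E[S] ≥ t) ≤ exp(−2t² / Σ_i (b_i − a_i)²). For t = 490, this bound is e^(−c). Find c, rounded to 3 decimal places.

25.236

Σ(b_i − a_i)² = 148·11² + 280·2² = 19028.
c = 2t² / 19028 = 2·490² / 19028 = 25.2365.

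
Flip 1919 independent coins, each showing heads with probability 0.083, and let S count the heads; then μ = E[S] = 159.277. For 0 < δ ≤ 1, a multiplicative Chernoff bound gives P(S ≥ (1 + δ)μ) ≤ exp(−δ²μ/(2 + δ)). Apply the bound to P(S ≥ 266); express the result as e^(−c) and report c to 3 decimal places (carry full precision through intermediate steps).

Write 266 = (1 + δ)μ, so δ = 266/159.277 − 1 = 0.6700465…
Then the exponent is δ²μ/(2 + δ) = (266 − μ)² / (μ·(2 + δ)) = 26.782071.

26.782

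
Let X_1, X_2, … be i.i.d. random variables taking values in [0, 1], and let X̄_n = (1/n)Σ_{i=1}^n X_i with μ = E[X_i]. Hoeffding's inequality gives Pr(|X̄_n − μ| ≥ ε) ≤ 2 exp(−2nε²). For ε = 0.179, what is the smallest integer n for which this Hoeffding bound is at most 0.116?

Require 2·exp(−2nε²) ≤ 0.116, i.e. 2nε² ≥ ln(2/0.116) = 2.847312.
So n ≥ 2.847312 / (2·0.179²) = 44.432.
The smallest integer n is 45.

45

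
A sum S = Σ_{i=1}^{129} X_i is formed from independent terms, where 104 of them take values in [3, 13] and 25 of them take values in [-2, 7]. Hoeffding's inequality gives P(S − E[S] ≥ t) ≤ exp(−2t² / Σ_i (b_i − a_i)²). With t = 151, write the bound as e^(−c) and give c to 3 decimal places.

Σ(b_i − a_i)² = 104·10² + 25·9² = 12425.
c = 2t² / 12425 = 2·151² / 12425 = 3.6702.

3.670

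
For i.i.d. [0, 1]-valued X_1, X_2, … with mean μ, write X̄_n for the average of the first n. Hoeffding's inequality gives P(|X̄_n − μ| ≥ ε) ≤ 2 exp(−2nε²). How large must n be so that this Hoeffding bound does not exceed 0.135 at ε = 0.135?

74

Require 2·exp(−2nε²) ≤ 0.135, i.e. 2nε² ≥ ln(2/0.135) = 2.695628.
So n ≥ 2.695628 / (2·0.135²) = 73.954.
The smallest integer n is 74.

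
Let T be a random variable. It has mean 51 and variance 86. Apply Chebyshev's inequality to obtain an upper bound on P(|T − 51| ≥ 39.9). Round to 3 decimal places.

Chebyshev: P(|T − μ| ≥ t) ≤ Var(T)/t².
Bound = 86 / 1592.01 = 0.0540.

0.054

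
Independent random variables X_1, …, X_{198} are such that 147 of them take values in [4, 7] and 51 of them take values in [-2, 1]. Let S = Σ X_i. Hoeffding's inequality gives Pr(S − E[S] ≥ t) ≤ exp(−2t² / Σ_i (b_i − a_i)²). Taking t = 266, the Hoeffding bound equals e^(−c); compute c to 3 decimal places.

Σ(b_i − a_i)² = 147·3² + 51·3² = 1782.
c = 2t² / 1782 = 2·266² / 1782 = 79.4119.

79.412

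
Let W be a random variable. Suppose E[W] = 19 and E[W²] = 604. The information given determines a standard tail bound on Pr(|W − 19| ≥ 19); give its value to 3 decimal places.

0.673

The first two moments determine the variance, so Chebyshev's inequality is the sharpest standard bound available.
Var(W) = E[W²] − (E[W])² = 604 − 361 = 243.
Chebyshev's inequality: Pr(|W − μ| ≥ t) ≤ Var(W)/t² = 243/361 = 0.6731.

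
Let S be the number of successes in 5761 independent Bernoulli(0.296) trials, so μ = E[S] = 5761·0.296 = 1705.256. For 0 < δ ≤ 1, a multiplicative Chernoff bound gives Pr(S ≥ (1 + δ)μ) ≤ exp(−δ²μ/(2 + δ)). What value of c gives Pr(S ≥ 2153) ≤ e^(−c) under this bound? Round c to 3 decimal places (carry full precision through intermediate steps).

51.960

Write 2153 = (1 + δ)μ, so δ = 2153/1705.256 − 1 = 0.262567…
Then the exponent is δ²μ/(2 + δ) = (2153 − μ)² / (μ·(2 + δ)) = 51.959924.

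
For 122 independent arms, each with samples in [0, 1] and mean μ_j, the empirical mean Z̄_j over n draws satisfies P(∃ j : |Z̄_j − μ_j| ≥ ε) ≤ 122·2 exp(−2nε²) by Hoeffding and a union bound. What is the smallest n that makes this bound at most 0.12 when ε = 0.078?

Need 2·122·exp(−2nε²) ≤ 0.12, i.e. exp(−2nε²) ≤ 0.12/244.
So 2nε² ≥ ln(244/0.12) = 7.617432.
Hence n ≥ 7.617432/(2·0.078²) = 626.022.
The smallest integer n is 627.

627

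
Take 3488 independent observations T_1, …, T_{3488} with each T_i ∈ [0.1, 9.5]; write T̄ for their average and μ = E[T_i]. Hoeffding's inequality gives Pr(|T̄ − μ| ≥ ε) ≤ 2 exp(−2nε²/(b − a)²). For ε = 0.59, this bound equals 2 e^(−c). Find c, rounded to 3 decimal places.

27.482

c = 2nε²/(b − a)² = 2·3488·0.59² / 9.4² = 27.4824.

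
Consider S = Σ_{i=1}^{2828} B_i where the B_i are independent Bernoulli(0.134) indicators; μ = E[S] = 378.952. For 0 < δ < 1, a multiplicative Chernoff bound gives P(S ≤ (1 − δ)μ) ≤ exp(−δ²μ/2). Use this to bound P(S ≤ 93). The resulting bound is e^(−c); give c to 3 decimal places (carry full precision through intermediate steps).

Write 93 = (1 − δ)μ, so δ = 1 − 93/378.952 = 0.7545863…
Then the exponent is δ²μ/2 = (μ − 93)²/(2μ) = 107.887736.

107.888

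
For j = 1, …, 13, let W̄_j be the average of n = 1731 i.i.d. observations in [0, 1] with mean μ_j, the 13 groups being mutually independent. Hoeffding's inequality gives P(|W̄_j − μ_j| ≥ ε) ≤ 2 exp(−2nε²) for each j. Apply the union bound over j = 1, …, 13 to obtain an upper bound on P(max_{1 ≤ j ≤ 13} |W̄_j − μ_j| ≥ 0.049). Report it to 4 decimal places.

0.0064

Per-experiment Hoeffding bound: 2·exp(−2·1731·0.049²) = 2·exp(−8.31226) = 0.00049098.
Union bound over 13 events: 13·0.00049098 = 0.00638.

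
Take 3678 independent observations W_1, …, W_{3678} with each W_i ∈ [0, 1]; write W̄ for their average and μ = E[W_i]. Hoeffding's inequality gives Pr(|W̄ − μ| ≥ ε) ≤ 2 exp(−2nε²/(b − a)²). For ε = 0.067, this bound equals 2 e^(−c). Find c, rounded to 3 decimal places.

c = 2nε²/(b − a)² = 2·3678·0.067² / 1² = 33.0211.

33.021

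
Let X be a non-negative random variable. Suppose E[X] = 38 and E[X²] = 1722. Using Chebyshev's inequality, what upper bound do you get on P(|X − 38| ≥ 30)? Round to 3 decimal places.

0.309

Var(X) = E[X²] − (E[X])² = 1722 − 1444 = 278.
Chebyshev's inequality: P(|X − μ| ≥ t) ≤ Var(X)/t² = 278/900 = 0.3089.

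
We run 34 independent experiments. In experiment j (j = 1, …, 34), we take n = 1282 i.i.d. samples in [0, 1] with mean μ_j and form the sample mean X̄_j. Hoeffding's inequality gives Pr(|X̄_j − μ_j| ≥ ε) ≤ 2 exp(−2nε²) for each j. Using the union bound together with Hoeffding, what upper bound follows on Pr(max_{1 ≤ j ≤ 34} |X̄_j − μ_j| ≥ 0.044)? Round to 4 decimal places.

0.4750

Per-experiment Hoeffding bound: 2·exp(−2·1282·0.044²) = 2·exp(−4.96390) = 0.013971.
Union bound over 34 events: 34·0.013971 = 0.47502.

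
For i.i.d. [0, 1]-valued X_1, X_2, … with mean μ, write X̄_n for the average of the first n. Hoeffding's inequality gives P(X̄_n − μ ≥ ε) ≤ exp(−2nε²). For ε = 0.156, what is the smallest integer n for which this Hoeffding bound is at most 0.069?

Require exp(−2nε²) ≤ 0.069, i.e. 2nε² ≥ ln(1/0.069) = 2.673649.
So n ≥ 2.673649 / (2·0.156²) = 54.932.
The smallest integer n is 55.

55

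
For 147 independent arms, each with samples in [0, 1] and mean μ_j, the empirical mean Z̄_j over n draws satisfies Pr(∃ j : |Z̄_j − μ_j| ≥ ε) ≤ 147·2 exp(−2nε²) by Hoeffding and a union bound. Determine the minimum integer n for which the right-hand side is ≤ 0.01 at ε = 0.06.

1429

Need 2·147·exp(−2nε²) ≤ 0.01, i.e. exp(−2nε²) ≤ 0.01/294.
So 2nε² ≥ ln(294/0.01) = 10.288750.
Hence n ≥ 10.288750/(2·0.06²) = 1428.993.
The smallest integer n is 1429.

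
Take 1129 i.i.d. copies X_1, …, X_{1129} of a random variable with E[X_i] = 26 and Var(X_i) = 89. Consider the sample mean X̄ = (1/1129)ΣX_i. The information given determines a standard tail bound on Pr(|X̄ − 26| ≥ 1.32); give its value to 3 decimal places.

0.045

With mean and variance of each term known, Chebyshev's inequality bounds the deviation of the sum (or sample mean).
Var(X̄) = Var(X_i)/n = 89/1129 = 0.078831.
Chebyshev: Pr(|X̄ − 26| ≥ 1.32) ≤ Var(X̄)/(1.32)² = 89/(1129·1.32²) = 0.0452.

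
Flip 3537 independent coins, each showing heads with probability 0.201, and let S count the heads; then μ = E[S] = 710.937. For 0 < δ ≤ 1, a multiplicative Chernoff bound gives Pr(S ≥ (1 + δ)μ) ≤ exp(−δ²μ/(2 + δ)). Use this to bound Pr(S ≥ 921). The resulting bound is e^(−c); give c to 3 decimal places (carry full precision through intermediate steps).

27.039

Write 921 = (1 + δ)μ, so δ = 921/710.937 − 1 = 0.2954734…
Then the exponent is δ²μ/(2 + δ) = (921 − μ)² / (μ·(2 + δ)) = 27.039318.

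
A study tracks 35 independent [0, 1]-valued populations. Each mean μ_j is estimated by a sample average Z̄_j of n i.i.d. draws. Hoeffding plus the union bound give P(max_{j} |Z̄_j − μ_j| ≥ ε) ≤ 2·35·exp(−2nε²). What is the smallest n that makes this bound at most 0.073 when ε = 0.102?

330

Need 2·35·exp(−2nε²) ≤ 0.073, i.e. exp(−2nε²) ≤ 0.073/70.
So 2nε² ≥ ln(70/0.073) = 6.865791.
Hence n ≥ 6.865791/(2·0.102²) = 329.959.
The smallest integer n is 330.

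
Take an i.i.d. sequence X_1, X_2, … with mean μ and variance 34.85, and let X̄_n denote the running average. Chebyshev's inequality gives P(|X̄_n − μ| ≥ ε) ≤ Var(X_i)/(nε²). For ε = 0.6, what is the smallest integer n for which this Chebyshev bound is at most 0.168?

Require 34.85/(n·0.6²) ≤ 0.168, i.e. n ≥ 34.85/(0.168·0.6²) = 576.224.
The smallest integer n is 577.

577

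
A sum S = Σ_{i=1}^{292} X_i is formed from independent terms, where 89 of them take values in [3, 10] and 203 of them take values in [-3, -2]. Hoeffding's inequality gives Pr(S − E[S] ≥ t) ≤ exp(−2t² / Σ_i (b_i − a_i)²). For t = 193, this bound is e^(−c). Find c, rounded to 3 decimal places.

Σ(b_i − a_i)² = 89·7² + 203·1² = 4564.
c = 2t² / 4564 = 2·193² / 4564 = 16.3230.

16.323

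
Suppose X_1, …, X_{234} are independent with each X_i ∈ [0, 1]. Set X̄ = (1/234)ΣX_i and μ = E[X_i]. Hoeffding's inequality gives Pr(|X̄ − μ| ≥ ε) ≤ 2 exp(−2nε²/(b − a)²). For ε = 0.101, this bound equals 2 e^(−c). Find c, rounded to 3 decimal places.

4.774

c = 2nε²/(b − a)² = 2·234·0.101² / 1² = 4.7741.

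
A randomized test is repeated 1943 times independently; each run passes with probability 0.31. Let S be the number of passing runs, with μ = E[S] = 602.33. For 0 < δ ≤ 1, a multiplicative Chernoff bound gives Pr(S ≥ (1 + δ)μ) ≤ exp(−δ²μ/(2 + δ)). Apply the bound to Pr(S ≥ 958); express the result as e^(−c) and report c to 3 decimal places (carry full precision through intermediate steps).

Write 958 = (1 + δ)μ, so δ = 958/602.33 − 1 = 0.5904903…
Then the exponent is δ²μ/(2 + δ) = (958 − μ)² / (μ·(2 + δ)) = 81.073330.

81.073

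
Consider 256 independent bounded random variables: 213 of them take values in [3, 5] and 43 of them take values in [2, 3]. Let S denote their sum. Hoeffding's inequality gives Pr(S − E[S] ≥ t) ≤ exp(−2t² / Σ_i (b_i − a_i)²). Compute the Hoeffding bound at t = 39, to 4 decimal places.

0.0334

Σ(b_i − a_i)² = 213·2² + 43·1² = 895.
Exponent = 2·39² / 895 = 3.39888.
Bound = exp(−3.39888) = 0.03341.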